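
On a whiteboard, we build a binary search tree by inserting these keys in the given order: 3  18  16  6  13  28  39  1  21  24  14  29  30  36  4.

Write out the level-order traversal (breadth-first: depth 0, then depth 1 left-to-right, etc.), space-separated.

3 1 18 16 28 6 21 39 4 13 24 29 14 30 36

3: root
18: right child of 3 (depth 1)
16: left child of 18 (depth 2)
6: left child of 16 (depth 3)
13: right child of 6 (depth 4)
28: right child of 18 (depth 2)
39: right child of 28 (depth 3)
1: left child of 3 (depth 1)
21: left child of 28 (depth 3)
24: right child of 21 (depth 4)
14: right child of 13 (depth 5)
29: left child of 39 (depth 4)
30: right child of 29 (depth 5)
36: right child of 30 (depth 6)
4: left child of 6 (depth 4)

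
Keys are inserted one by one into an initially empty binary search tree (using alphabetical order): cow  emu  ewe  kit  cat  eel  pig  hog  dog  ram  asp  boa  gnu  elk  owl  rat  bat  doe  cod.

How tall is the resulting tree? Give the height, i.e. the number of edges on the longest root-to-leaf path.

6

cow: root
emu: right child of cow (depth 1)
ewe: right child of emu (depth 2)
kit: right child of ewe (depth 3)
cat: left child of cow (depth 1)
eel: left child of emu (depth 2)
pig: right child of kit (depth 4)
hog: left child of kit (depth 4)
dog: left child of eel (depth 3)
ram: right child of pig (depth 5)
asp: left child of cat (depth 2)
boa: right child of asp (depth 3)
gnu: left child of hog (depth 5)
elk: right child of eel (depth 3)
owl: left child of pig (depth 5)
rat: right child of ram (depth 6)
bat: left child of boa (depth 4)
doe: left child of dog (depth 4)
cod: right child of cat (depth 2)

The deepest node is rat at depth 6.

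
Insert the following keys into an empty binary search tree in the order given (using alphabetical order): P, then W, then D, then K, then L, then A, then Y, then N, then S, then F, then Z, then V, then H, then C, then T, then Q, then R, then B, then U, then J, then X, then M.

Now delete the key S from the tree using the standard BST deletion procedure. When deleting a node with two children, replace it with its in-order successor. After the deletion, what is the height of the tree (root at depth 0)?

5

Resulting structure (node: left, right):
  P: L=D, R=W
  W: L=S, R=Y
  D: L=A, R=K
  K: L=F, R=L
  L: L=–, R=N
  A: L=–, R=C
  Y: L=X, R=Z
  N: L=M, R=–
  S: L=Q, R=V
  F: L=–, R=H
  Z: L=–, R=–
  V: L=T, R=–
  H: L=–, R=J
  C: L=B, R=–
  T: L=–, R=U
  Q: L=–, R=R
  R: L=–, R=–
  B: L=–, R=–
  U: L=–, R=–
  J: L=–, R=–
  X: L=–, R=–
  M: L=–, R=–

Delete S (two children — replace with in-order successor).
After deletion, deepest node is J at depth 5.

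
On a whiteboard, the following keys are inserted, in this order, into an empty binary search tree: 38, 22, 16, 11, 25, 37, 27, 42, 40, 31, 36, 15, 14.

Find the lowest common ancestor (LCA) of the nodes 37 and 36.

Insert 38: tree is empty, so 38 becomes the root.
Insert 22: 22 < 38 → go left. Place as left child of 38.
Insert 16: 16 < 38 → go left; 16 < 22 → go left. Place as left child of 22.
Insert 11: 11 < 38 → go left; 11 < 22 → go left; 11 < 16 → go left. Place as left child of 16.
Insert 25: 25 < 38 → go left; 25 > 22 → go right. Place as right child of 22.
Insert 37: 37 < 38 → go left; 37 > 22 → go right; 37 > 25 → go right. Place as right child of 25.
Insert 27: 27 < 38 → go left; 27 > 22 → go right; 27 > 25 → go right; 27 < 37 → go left. Place as left child of 37.
Insert 42: 42 > 38 → go right. Place as right child of 38.
Insert 40: 40 > 38 → go right; 40 < 42 → go left. Place as left child of 42.
Insert 31: 31 < 38 → go left; 31 > 22 → go right; 31 > 25 → go right; 31 < 37 → go left; 31 > 27 → go right. Place as right child of 27.
Insert 36: 36 < 38 → go left; 36 > 22 → go right; 36 > 25 → go right; 36 < 37 → go left; 36 > 27 → go right; 36 > 31 → go right. Place as right child of 31.
Insert 15: 15 < 38 → go left; 15 < 22 → go left; 15 < 16 → go left; 15 > 11 → go right. Place as right child of 11.
Insert 14: 14 < 38 → go left; 14 < 22 → go left; 14 < 16 → go left; 14 > 11 → go right; 14 < 15 → go left. Place as left child of 15.

Path to 37: 38 → 22 → 25 → 37
Path to 36: 38 → 22 → 25 → 37 → 27 → 31 → 36
37 lies on both paths and is an ancestor of the other node.

37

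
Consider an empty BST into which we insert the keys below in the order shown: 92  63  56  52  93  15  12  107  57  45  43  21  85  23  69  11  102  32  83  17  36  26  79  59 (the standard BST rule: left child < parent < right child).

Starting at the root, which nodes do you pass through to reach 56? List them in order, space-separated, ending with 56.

Insert 92: tree is empty, so 92 becomes the root.
Insert 63: 63 < 92 → go left. Place as left child of 92.
Insert 56: 56 < 92 → go left; 56 < 63 → go left. Place as left child of 63.
Insert 52: 52 < 92 → go left; 52 < 63 → go left; 52 < 56 → go left. Place as left child of 56.
Insert 93: 93 > 92 → go right. Place as right child of 92.
Insert 15: 15 < 92 → go left; 15 < 63 → go left; 15 < 56 → go left; 15 < 52 → go left. Place as left child of 52.
Insert 12: 12 < 92 → go left; 12 < 63 → go left; 12 < 56 → go left; 12 < 52 → go left; 12 < 15 → go left. Place as left child of 15.
Insert 107: 107 > 92 → go right; 107 > 93 → go right. Place as right child of 93.
Insert 57: 57 < 92 → go left; 57 < 63 → go left; 57 > 56 → go right. Place as right child of 56.
Insert 45: 45 < 92 → go left; 45 < 63 → go left; 45 < 56 → go left; 45 < 52 → go left; 45 > 15 → go right. Place as right child of 15.
Insert 43: 43 < 92 → go left; 43 < 63 → go left; 43 < 56 → go left; 43 < 52 → go left; 43 > 15 → go right; 43 < 45 → go left. Place as left child of 45.
Insert 21: 21 < 92 → go left; 21 < 63 → go left; 21 < 56 → go left; 21 < 52 → go left; 21 > 15 → go right; 21 < 45 → go left; 21 < 43 → go left. Place as left child of 43.
Insert 85: 85 < 92 → go left; 85 > 63 → go right. Place as right child of 63.
Insert 23: 23 < 92 → go left; 23 < 63 → go left; 23 < 56 → go left; 23 < 52 → go left; 23 > 15 → go right; 23 < 45 → go left; 23 < 43 → go left; 23 > 21 → go right. Place as right child of 21.
Insert 69: 69 < 92 → go left; 69 > 63 → go right; 69 < 85 → go left. Place as left child of 85.
Insert 11: 11 < 92 → go left; 11 < 63 → go left; 11 < 56 → go left; 11 < 52 → go left; 11 < 15 → go left; 11 < 12 → go left. Place as left child of 12.
Insert 102: 102 > 92 → go right; 102 > 93 → go right; 102 < 107 → go left. Place as left child of 107.
Insert 32: 32 < 92 → go left; 32 < 63 → go left; 32 < 56 → go left; 32 < 52 → go left; 32 > 15 → go right; 32 < 45 → go left; 32 < 43 → go left; 32 > 21 → go right; 32 > 23 → go right. Place as right child of 23.
Insert 83: 83 < 92 → go left; 83 > 63 → go right; 83 < 85 → go left; 83 > 69 → go right. Place as right child of 69.
Insert 17: 17 < 92 → go left; 17 < 63 → go left; 17 < 56 → go left; 17 < 52 → go left; 17 > 15 → go right; 17 < 45 → go left; 17 < 43 → go left; 17 < 21 → go left. Place as left child of 21.
Insert 36: 36 < 92 → go left; 36 < 63 → go left; 36 < 56 → go left; 36 < 52 → go left; 36 > 15 → go right; 36 < 45 → go left; 36 < 43 → go left; 36 > 21 → go right; 36 > 23 → go right; 36 > 32 → go right. Place as right child of 32.
Insert 26: 26 < 92 → go left; 26 < 63 → go left; 26 < 56 → go left; 26 < 52 → go left; 26 > 15 → go right; 26 < 45 → go left; 26 < 43 → go left; 26 > 21 → go right; 26 > 23 → go right; 26 < 32 → go left. Place as left child of 32.
Insert 79: 79 < 92 → go left; 79 > 63 → go right; 79 < 85 → go left; 79 > 69 → go right; 79 < 83 → go left. Place as left child of 83.
Insert 59: 59 < 92 → go left; 59 < 63 → go left; 59 > 56 → go right; 59 > 57 → go right. Place as right child of 57.

92 63 56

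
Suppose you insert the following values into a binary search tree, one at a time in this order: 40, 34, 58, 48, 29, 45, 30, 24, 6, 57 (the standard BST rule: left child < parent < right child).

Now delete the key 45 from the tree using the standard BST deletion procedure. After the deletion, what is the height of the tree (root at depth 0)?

Insert 40: tree is empty, so 40 becomes the root.
Insert 34: 34 < 40 → go left. Place as left child of 40.
Insert 58: 58 > 40 → go right. Place as right child of 40.
Insert 48: 48 > 40 → go right; 48 < 58 → go left. Place as left child of 58.
Insert 29: 29 < 40 → go left; 29 < 34 → go left. Place as left child of 34.
Insert 45: 45 > 40 → go right; 45 < 58 → go left; 45 < 48 → go left. Place as left child of 48.
Insert 30: 30 < 40 → go left; 30 < 34 → go left; 30 > 29 → go right. Place as right child of 29.
Insert 24: 24 < 40 → go left; 24 < 34 → go left; 24 < 29 → go left. Place as left child of 29.
Insert 6: 6 < 40 → go left; 6 < 34 → go left; 6 < 29 → go left; 6 < 24 → go left. Place as left child of 24.
Insert 57: 57 > 40 → go right; 57 < 58 → go left; 57 > 48 → go right. Place as right child of 48.

Delete 45 (at most one child — splice it out).
After deletion, deepest node is 6 at depth 4.

4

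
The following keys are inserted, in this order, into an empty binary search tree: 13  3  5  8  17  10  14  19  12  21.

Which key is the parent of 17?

13

Insert 13: tree is empty, so 13 becomes the root.
Insert 3: 3 < 13 → go left. Place as left child of 13.
Insert 5: 5 < 13 → go left; 5 > 3 → go right. Place as right child of 3.
Insert 8: 8 < 13 → go left; 8 > 3 → go right; 8 > 5 → go right. Place as right child of 5.
Insert 17: 17 > 13 → go right. Place as right child of 13.
Insert 10: 10 < 13 → go left; 10 > 3 → go right; 10 > 5 → go right; 10 > 8 → go right. Place as right child of 8.
Insert 14: 14 > 13 → go right; 14 < 17 → go left. Place as left child of 17.
Insert 19: 19 > 13 → go right; 19 > 17 → go right. Place as right child of 17.
Insert 12: 12 < 13 → go left; 12 > 3 → go right; 12 > 5 → go right; 12 > 8 → go right; 12 > 10 → go right. Place as right child of 10.
Insert 21: 21 > 13 → go right; 21 > 17 → go right; 21 > 19 → go right. Place as right child of 19.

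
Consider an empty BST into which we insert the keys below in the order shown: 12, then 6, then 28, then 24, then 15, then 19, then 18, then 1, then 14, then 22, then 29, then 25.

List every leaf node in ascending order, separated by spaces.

Resulting structure (node: left, right):
  12: L=6, R=28
  6: L=1, R=–
  28: L=24, R=29
  24: L=15, R=25
  15: L=14, R=19
  19: L=18, R=22
  18: L=–, R=–
  1: L=–, R=–
  14: L=–, R=–
  22: L=–, R=–
  29: L=–, R=–
  25: L=–, R=–

1 14 18 22 25 29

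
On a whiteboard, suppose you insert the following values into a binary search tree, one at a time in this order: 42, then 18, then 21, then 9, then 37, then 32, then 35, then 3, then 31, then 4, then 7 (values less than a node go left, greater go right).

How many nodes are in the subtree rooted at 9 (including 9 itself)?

42: root
18: left child of 42 (depth 1)
21: right child of 18 (depth 2)
9: left child of 18 (depth 2)
37: right child of 21 (depth 3)
32: left child of 37 (depth 4)
35: right child of 32 (depth 5)
3: left child of 9 (depth 3)
31: left child of 32 (depth 5)
4: right child of 3 (depth 4)
7: right child of 4 (depth 5)

Subtree rooted at 9 contains: 9, 3, 4, 7 — 4 nodes.

4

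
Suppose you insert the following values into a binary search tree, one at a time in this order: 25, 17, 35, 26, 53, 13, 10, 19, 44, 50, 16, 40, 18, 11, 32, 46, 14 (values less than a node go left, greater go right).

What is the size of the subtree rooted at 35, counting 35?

8

Insert 25: tree is empty, so 25 becomes the root.
Insert 17: 17 < 25 → go left. Place as left child of 25.
Insert 35: 35 > 25 → go right. Place as right child of 25.
Insert 26: 26 > 25 → go right; 26 < 35 → go left. Place as left child of 35.
Insert 53: 53 > 25 → go right; 53 > 35 → go right. Place as right child of 35.
Insert 13: 13 < 25 → go left; 13 < 17 → go left. Place as left child of 17.
Insert 10: 10 < 25 → go left; 10 < 17 → go left; 10 < 13 → go left. Place as left child of 13.
Insert 19: 19 < 25 → go left; 19 > 17 → go right. Place as right child of 17.
Insert 44: 44 > 25 → go right; 44 > 35 → go right; 44 < 53 → go left. Place as left child of 53.
Insert 50: 50 > 25 → go right; 50 > 35 → go right; 50 < 53 → go left; 50 > 44 → go right. Place as right child of 44.
Insert 16: 16 < 25 → go left; 16 < 17 → go left; 16 > 13 → go right. Place as right child of 13.
Insert 40: 40 > 25 → go right; 40 > 35 → go right; 40 < 53 → go left; 40 < 44 → go left. Place as left child of 44.
Insert 18: 18 < 25 → go left; 18 > 17 → go right; 18 < 19 → go left. Place as left child of 19.
Insert 11: 11 < 25 → go left; 11 < 17 → go left; 11 < 13 → go left; 11 > 10 → go right. Place as right child of 10.
Insert 32: 32 > 25 → go right; 32 < 35 → go left; 32 > 26 → go right. Place as right child of 26.
Insert 46: 46 > 25 → go right; 46 > 35 → go right; 46 < 53 → go left; 46 > 44 → go right; 46 < 50 → go left. Place as left child of 50.
Insert 14: 14 < 25 → go left; 14 < 17 → go left; 14 > 13 → go right; 14 < 16 → go left. Place as left child of 16.

Subtree rooted at 35 contains: 35, 26, 32, 53, 44, 40, 50, 46 — 8 nodes.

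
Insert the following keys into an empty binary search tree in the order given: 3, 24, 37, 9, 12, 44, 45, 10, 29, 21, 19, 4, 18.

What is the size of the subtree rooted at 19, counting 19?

Insert 3: tree is empty, so 3 becomes the root.
Insert 24: 24 > 3 → go right. Place as right child of 3.
Insert 37: 37 > 3 → go right; 37 > 24 → go right. Place as right child of 24.
Insert 9: 9 > 3 → go right; 9 < 24 → go left. Place as left child of 24.
Insert 12: 12 > 3 → go right; 12 < 24 → go left; 12 > 9 → go right. Place as right child of 9.
Insert 44: 44 > 3 → go right; 44 > 24 → go right; 44 > 37 → go right. Place as right child of 37.
Insert 45: 45 > 3 → go right; 45 > 24 → go right; 45 > 37 → go right; 45 > 44 → go right. Place as right child of 44.
Insert 10: 10 > 3 → go right; 10 < 24 → go left; 10 > 9 → go right; 10 < 12 → go left. Place as left child of 12.
Insert 29: 29 > 3 → go right; 29 > 24 → go right; 29 < 37 → go left. Place as left child of 37.
Insert 21: 21 > 3 → go right; 21 < 24 → go left; 21 > 9 → go right; 21 > 12 → go right. Place as right child of 12.
Insert 19: 19 > 3 → go right; 19 < 24 → go left; 19 > 9 → go right; 19 > 12 → go right; 19 < 21 → go left. Place as left child of 21.
Insert 4: 4 > 3 → go right; 4 < 24 → go left; 4 < 9 → go left. Place as left child of 9.
Insert 18: 18 > 3 → go right; 18 < 24 → go left; 18 > 9 → go right; 18 > 12 → go right; 18 < 21 → go left; 18 < 19 → go left. Place as left child of 19.

Subtree rooted at 19 contains: 19, 18 — 2 nodes.

2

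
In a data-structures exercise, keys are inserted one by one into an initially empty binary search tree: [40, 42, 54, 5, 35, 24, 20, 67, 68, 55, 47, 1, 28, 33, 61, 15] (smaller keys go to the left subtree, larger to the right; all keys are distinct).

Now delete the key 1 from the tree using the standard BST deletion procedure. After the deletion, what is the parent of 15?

Resulting structure (node: left, right):
  40: L=5, R=42
  42: L=–, R=54
  54: L=47, R=67
  5: L=1, R=35
  35: L=24, R=–
  24: L=20, R=28
  20: L=15, R=–
  67: L=55, R=68
  68: L=–, R=–
  55: L=–, R=61
  47: L=–, R=–
  1: L=–, R=–
  28: L=–, R=33
  33: L=–, R=–
  61: L=–, R=–
  15: L=–, R=–

Delete 1 (at most one child — splice it out).
After deletion, 15's parent is 20.

20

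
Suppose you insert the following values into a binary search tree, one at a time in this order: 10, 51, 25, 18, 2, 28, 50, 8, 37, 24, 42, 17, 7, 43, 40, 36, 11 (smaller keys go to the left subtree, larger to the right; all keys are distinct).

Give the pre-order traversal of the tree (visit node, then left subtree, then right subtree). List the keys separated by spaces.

10 2 8 7 51 25 18 17 11 24 28 50 37 36 42 40 43

10: root
51: right child of 10 (depth 1)
25: left child of 51 (depth 2)
18: left child of 25 (depth 3)
2: left child of 10 (depth 1)
28: right child of 25 (depth 3)
50: right child of 28 (depth 4)
8: right child of 2 (depth 2)
37: left child of 50 (depth 5)
24: right child of 18 (depth 4)
42: right child of 37 (depth 6)
17: left child of 18 (depth 4)
7: left child of 8 (depth 3)
43: right child of 42 (depth 7)
40: left child of 42 (depth 7)
36: left child of 37 (depth 6)
11: left child of 17 (depth 5)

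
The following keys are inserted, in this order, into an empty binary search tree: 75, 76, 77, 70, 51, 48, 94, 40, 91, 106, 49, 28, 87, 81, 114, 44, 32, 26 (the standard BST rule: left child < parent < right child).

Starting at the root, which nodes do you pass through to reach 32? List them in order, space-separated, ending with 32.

75 70 51 48 40 28 32

75: root
76: right child of 75 (depth 1)
77: right child of 76 (depth 2)
70: left child of 75 (depth 1)
51: left child of 70 (depth 2)
48: left child of 51 (depth 3)
94: right child of 77 (depth 3)
40: left child of 48 (depth 4)
91: left child of 94 (depth 4)
106: right child of 94 (depth 4)
49: right child of 48 (depth 4)
28: left child of 40 (depth 5)
87: left child of 91 (depth 5)
81: left child of 87 (depth 6)
114: right child of 106 (depth 5)
44: right child of 40 (depth 5)
32: right child of 28 (depth 6)
26: left child of 28 (depth 6)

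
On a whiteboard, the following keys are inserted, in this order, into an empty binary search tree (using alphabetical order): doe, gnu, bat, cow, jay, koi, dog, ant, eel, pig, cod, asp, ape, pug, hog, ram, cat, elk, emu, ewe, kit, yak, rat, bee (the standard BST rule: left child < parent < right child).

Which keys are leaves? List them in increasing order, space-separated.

doe: root
gnu: right child of doe (depth 1)
bat: left child of doe (depth 1)
cow: right child of bat (depth 2)
jay: right child of gnu (depth 2)
koi: right child of jay (depth 3)
dog: left child of gnu (depth 2)
ant: left child of bat (depth 2)
eel: right child of dog (depth 3)
pig: right child of koi (depth 4)
cod: left child of cow (depth 3)
asp: right child of ant (depth 3)
ape: left child of asp (depth 4)
pug: right child of pig (depth 5)
hog: left child of jay (depth 3)
ram: right child of pug (depth 6)
cat: left child of cod (depth 4)
elk: right child of eel (depth 4)
emu: right child of elk (depth 5)
ewe: right child of emu (depth 6)
kit: left child of koi (depth 4)
yak: right child of ram (depth 7)
rat: left child of yak (depth 8)
bee: left child of cat (depth 5)

ape bee ewe hog kit rat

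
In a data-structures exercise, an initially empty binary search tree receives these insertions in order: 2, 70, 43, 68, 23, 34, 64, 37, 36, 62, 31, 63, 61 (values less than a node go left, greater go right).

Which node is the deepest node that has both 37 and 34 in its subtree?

34

Insert 2: tree is empty, so 2 becomes the root.
Insert 70: 70 > 2 → go right. Place as right child of 2.
Insert 43: 43 > 2 → go right; 43 < 70 → go left. Place as left child of 70.
Insert 68: 68 > 2 → go right; 68 < 70 → go left; 68 > 43 → go right. Place as right child of 43.
Insert 23: 23 > 2 → go right; 23 < 70 → go left; 23 < 43 → go left. Place as left child of 43.
Insert 34: 34 > 2 → go right; 34 < 70 → go left; 34 < 43 → go left; 34 > 23 → go right. Place as right child of 23.
Insert 64: 64 > 2 → go right; 64 < 70 → go left; 64 > 43 → go right; 64 < 68 → go left. Place as left child of 68.
Insert 37: 37 > 2 → go right; 37 < 70 → go left; 37 < 43 → go left; 37 > 23 → go right; 37 > 34 → go right. Place as right child of 34.
Insert 36: 36 > 2 → go right; 36 < 70 → go left; 36 < 43 → go left; 36 > 23 → go right; 36 > 34 → go right; 36 < 37 → go left. Place as left child of 37.
Insert 62: 62 > 2 → go right; 62 < 70 → go left; 62 > 43 → go right; 62 < 68 → go left; 62 < 64 → go left. Place as left child of 64.
Insert 31: 31 > 2 → go right; 31 < 70 → go left; 31 < 43 → go left; 31 > 23 → go right; 31 < 34 → go left. Place as left child of 34.
Insert 63: 63 > 2 → go right; 63 < 70 → go left; 63 > 43 → go right; 63 < 68 → go left; 63 < 64 → go left; 63 > 62 → go right. Place as right child of 62.
Insert 61: 61 > 2 → go right; 61 < 70 → go left; 61 > 43 → go right; 61 < 68 → go left; 61 < 64 → go left; 61 < 62 → go left. Place as left child of 62.

Path to 37: 2 → 70 → 43 → 23 → 34 → 37
Path to 34: 2 → 70 → 43 → 23 → 34
34 lies on both paths and is an ancestor of the other node.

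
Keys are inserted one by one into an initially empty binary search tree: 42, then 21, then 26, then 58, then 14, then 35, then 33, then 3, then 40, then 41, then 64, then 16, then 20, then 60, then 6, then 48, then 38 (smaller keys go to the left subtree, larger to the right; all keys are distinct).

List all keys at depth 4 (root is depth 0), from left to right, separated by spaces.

6 20 33 40

Insert 42: tree is empty, so 42 becomes the root.
Insert 21: 21 < 42 → go left. Place as left child of 42.
Insert 26: 26 < 42 → go left; 26 > 21 → go right. Place as right child of 21.
Insert 58: 58 > 42 → go right. Place as right child of 42.
Insert 14: 14 < 42 → go left; 14 < 21 → go left. Place as left child of 21.
Insert 35: 35 < 42 → go left; 35 > 21 → go right; 35 > 26 → go right. Place as right child of 26.
Insert 33: 33 < 42 → go left; 33 > 21 → go right; 33 > 26 → go right; 33 < 35 → go left. Place as left child of 35.
Insert 3: 3 < 42 → go left; 3 < 21 → go left; 3 < 14 → go left. Place as left child of 14.
Insert 40: 40 < 42 → go left; 40 > 21 → go right; 40 > 26 → go right; 40 > 35 → go right. Place as right child of 35.
Insert 41: 41 < 42 → go left; 41 > 21 → go right; 41 > 26 → go right; 41 > 35 → go right; 41 > 40 → go right. Place as right child of 40.
Insert 64: 64 > 42 → go right; 64 > 58 → go right. Place as right child of 58.
Insert 16: 16 < 42 → go left; 16 < 21 → go left; 16 > 14 → go right. Place as right child of 14.
Insert 20: 20 < 42 → go left; 20 < 21 → go left; 20 > 14 → go right; 20 > 16 → go right. Place as right child of 16.
Insert 60: 60 > 42 → go right; 60 > 58 → go right; 60 < 64 → go left. Place as left child of 64.
Insert 6: 6 < 42 → go left; 6 < 21 → go left; 6 < 14 → go left; 6 > 3 → go right. Place as right child of 3.
Insert 48: 48 > 42 → go right; 48 < 58 → go left. Place as left child of 58.
Insert 38: 38 < 42 → go left; 38 > 21 → go right; 38 > 26 → go right; 38 > 35 → go right; 38 < 40 → go left. Place as left child of 40.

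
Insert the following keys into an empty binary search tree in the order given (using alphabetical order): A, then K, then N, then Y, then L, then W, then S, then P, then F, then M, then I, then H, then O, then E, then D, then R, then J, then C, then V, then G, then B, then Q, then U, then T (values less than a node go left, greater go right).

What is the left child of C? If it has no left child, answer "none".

B

Insert A: tree is empty, so A becomes the root.
Insert K: K > A → go right. Place as right child of A.
Insert N: N > A → go right; N > K → go right. Place as right child of K.
Insert Y: Y > A → go right; Y > K → go right; Y > N → go right. Place as right child of N.
Insert L: L > A → go right; L > K → go right; L < N → go left. Place as left child of N.
Insert W: W > A → go right; W > K → go right; W > N → go right; W < Y → go left. Place as left child of Y.
Insert S: S > A → go right; S > K → go right; S > N → go right; S < Y → go left; S < W → go left. Place as left child of W.
Insert P: P > A → go right; P > K → go right; P > N → go right; P < Y → go left; P < W → go left; P < S → go left. Place as left child of S.
Insert F: F > A → go right; F < K → go left. Place as left child of K.
Insert M: M > A → go right; M > K → go right; M < N → go left; M > L → go right. Place as right child of L.
Insert I: I > A → go right; I < K → go left; I > F → go right. Place as right child of F.
Insert H: H > A → go right; H < K → go left; H > F → go right; H < I → go left. Place as left child of I.
Insert O: O > A → go right; O > K → go right; O > N → go right; O < Y → go left; O < W → go left; O < S → go left; O < P → go left. Place as left child of P.
Insert E: E > A → go right; E < K → go left; E < F → go left. Place as left child of F.
Insert D: D > A → go right; D < K → go left; D < F → go left; D < E → go left. Place as left child of E.
Insert R: R > A → go right; R > K → go right; R > N → go right; R < Y → go left; R < W → go left; R < S → go left; R > P → go right. Place as right child of P.
Insert J: J > A → go right; J < K → go left; J > F → go right; J > I → go right. Place as right child of I.
Insert C: C > A → go right; C < K → go left; C < F → go left; C < E → go left; C < D → go left. Place as left child of D.
Insert V: V > A → go right; V > K → go right; V > N → go right; V < Y → go left; V < W → go left; V > S → go right. Place as right child of S.
Insert G: G > A → go right; G < K → go left; G > F → go right; G < I → go left; G < H → go left. Place as left child of H.
Insert B: B > A → go right; B < K → go left; B < F → go left; B < E → go left; B < D → go left; B < C → go left. Place as left child of C.
Insert Q: Q > A → go right; Q > K → go right; Q > N → go right; Q < Y → go left; Q < W → go left; Q < S → go left; Q > P → go right; Q < R → go left. Place as left child of R.
Insert U: U > A → go right; U > K → go right; U > N → go right; U < Y → go left; U < W → go left; U > S → go right; U < V → go left. Place as left child of V.
Insert T: T > A → go right; T > K → go right; T > N → go right; T < Y → go left; T < W → go left; T > S → go right; T < V → go left; T < U → go left. Place as left child of U.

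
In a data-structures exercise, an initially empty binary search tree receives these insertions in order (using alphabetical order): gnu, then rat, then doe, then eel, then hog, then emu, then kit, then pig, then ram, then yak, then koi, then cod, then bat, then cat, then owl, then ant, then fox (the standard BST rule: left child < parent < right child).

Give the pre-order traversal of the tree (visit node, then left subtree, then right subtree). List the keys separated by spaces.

Resulting structure (node: left, right):
  gnu: L=doe, R=rat
  rat: L=hog, R=yak
  doe: L=cod, R=eel
  eel: L=–, R=emu
  hog: L=–, R=kit
  emu: L=–, R=fox
  kit: L=–, R=pig
  pig: L=koi, R=ram
  ram: L=–, R=–
  yak: L=–, R=–
  koi: L=–, R=owl
  cod: L=bat, R=–
  bat: L=ant, R=cat
  cat: L=–, R=–
  owl: L=–, R=–
  ant: L=–, R=–
  fox: L=–, R=–

gnu doe cod bat ant cat eel emu fox rat hog kit pig koi owl ram yak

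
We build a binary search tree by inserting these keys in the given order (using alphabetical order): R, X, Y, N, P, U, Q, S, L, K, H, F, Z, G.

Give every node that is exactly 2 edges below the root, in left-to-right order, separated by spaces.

L P U Y

Resulting structure (node: left, right):
  R: L=N, R=X
  X: L=U, R=Y
  Y: L=–, R=Z
  N: L=L, R=P
  P: L=–, R=Q
  U: L=S, R=–
  Q: L=–, R=–
  S: L=–, R=–
  L: L=K, R=–
  K: L=H, R=–
  H: L=F, R=–
  F: L=–, R=G
  Z: L=–, R=–
  G: L=–, R=–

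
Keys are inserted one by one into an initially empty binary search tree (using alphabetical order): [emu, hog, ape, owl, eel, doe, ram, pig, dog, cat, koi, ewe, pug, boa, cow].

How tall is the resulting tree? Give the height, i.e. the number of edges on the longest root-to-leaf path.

Insert emu: tree is empty, so emu becomes the root.
Insert hog: hog > emu → go right. Place as right child of emu.
Insert ape: ape < emu → go left. Place as left child of emu.
Insert owl: owl > emu → go right; owl > hog → go right. Place as right child of hog.
Insert eel: eel < emu → go left; eel > ape → go right. Place as right child of ape.
Insert doe: doe < emu → go left; doe > ape → go right; doe < eel → go left. Place as left child of eel.
Insert ram: ram > emu → go right; ram > hog → go right; ram > owl → go right. Place as right child of owl.
Insert pig: pig > emu → go right; pig > hog → go right; pig > owl → go right; pig < ram → go left. Place as left child of ram.
Insert dog: dog < emu → go left; dog > ape → go right; dog < eel → go left; dog > doe → go right. Place as right child of doe.
Insert cat: cat < emu → go left; cat > ape → go right; cat < eel → go left; cat < doe → go left. Place as left child of doe.
Insert koi: koi > emu → go right; koi > hog → go right; koi < owl → go left. Place as left child of owl.
Insert ewe: ewe > emu → go right; ewe < hog → go left. Place as left child of hog.
Insert pug: pug > emu → go right; pug > hog → go right; pug > owl → go right; pug < ram → go left; pug > pig → go right. Place as right child of pig.
Insert boa: boa < emu → go left; boa > ape → go right; boa < eel → go left; boa < doe → go left; boa < cat → go left. Place as left child of cat.
Insert cow: cow < emu → go left; cow > ape → go right; cow < eel → go left; cow < doe → go left; cow > cat → go right. Place as right child of cat.

The deepest node is pug at depth 5.

5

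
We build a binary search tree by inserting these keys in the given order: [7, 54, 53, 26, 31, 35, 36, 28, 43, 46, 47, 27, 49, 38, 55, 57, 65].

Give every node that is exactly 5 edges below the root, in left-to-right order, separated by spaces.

28 35

Resulting structure (node: left, right):
  7: L=–, R=54
  54: L=53, R=55
  53: L=26, R=–
  26: L=–, R=31
  31: L=28, R=35
  35: L=–, R=36
  36: L=–, R=43
  28: L=27, R=–
  43: L=38, R=46
  46: L=–, R=47
  47: L=–, R=49
  27: L=–, R=–
  49: L=–, R=–
  38: L=–, R=–
  55: L=–, R=57
  57: L=–, R=65
  65: L=–, R=–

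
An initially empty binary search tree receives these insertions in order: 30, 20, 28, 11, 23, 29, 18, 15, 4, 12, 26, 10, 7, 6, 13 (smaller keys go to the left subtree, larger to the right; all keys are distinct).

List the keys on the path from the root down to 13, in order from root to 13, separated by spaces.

30 20 11 18 15 12 13

Resulting structure (node: left, right):
  30: L=20, R=–
  20: L=11, R=28
  28: L=23, R=29
  11: L=4, R=18
  23: L=–, R=26
  29: L=–, R=–
  18: L=15, R=–
  15: L=12, R=–
  4: L=–, R=10
  12: L=–, R=13
  26: L=–, R=–
  10: L=7, R=–
  7: L=6, R=–
  6: L=–, R=–
  13: L=–, R=–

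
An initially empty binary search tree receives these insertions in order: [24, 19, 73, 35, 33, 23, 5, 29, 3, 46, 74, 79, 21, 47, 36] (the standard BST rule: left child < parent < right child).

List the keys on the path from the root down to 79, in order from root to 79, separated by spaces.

24 73 74 79

Resulting structure (node: left, right):
  24: L=19, R=73
  19: L=5, R=23
  73: L=35, R=74
  35: L=33, R=46
  33: L=29, R=–
  23: L=21, R=–
  5: L=3, R=–
  29: L=–, R=–
  3: L=–, R=–
  46: L=36, R=47
  74: L=–, R=79
  79: L=–, R=–
  21: L=–, R=–
  47: L=–, R=–
  36: L=–, R=–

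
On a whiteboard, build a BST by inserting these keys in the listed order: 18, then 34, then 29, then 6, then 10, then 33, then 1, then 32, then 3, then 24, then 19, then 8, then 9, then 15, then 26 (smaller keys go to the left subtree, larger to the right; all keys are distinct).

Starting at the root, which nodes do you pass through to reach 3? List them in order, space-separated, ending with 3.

18 6 1 3

18: root
34: right child of 18 (depth 1)
29: left child of 34 (depth 2)
6: left child of 18 (depth 1)
10: right child of 6 (depth 2)
33: right child of 29 (depth 3)
1: left child of 6 (depth 2)
32: left child of 33 (depth 4)
3: right child of 1 (depth 3)
24: left child of 29 (depth 3)
19: left child of 24 (depth 4)
8: left child of 10 (depth 3)
9: right child of 8 (depth 4)
15: right child of 10 (depth 3)
26: right child of 24 (depth 4)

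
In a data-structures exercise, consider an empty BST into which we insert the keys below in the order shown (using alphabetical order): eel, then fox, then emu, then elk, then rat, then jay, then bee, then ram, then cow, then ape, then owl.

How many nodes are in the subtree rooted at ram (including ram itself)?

Resulting structure (node: left, right):
  eel: L=bee, R=fox
  fox: L=emu, R=rat
  emu: L=elk, R=–
  elk: L=–, R=–
  rat: L=jay, R=–
  jay: L=–, R=ram
  bee: L=ape, R=cow
  ram: L=owl, R=–
  cow: L=–, R=–
  ape: L=–, R=–
  owl: L=–, R=–

Subtree rooted at ram contains: ram, owl — 2 nodes.

2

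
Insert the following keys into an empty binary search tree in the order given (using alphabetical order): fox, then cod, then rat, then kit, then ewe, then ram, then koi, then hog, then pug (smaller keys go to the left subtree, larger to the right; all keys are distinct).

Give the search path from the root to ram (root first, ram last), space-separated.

fox rat kit ram

fox: root
cod: left child of fox (depth 1)
rat: right child of fox (depth 1)
kit: left child of rat (depth 2)
ewe: right child of cod (depth 2)
ram: right child of kit (depth 3)
koi: left child of ram (depth 4)
hog: left child of kit (depth 3)
pug: right child of koi (depth 5)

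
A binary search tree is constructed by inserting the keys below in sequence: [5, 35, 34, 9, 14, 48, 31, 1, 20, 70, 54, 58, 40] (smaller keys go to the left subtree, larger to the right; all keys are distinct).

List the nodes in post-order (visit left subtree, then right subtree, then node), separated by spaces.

Insert 5: tree is empty, so 5 becomes the root.
Insert 35: 35 > 5 → go right. Place as right child of 5.
Insert 34: 34 > 5 → go right; 34 < 35 → go left. Place as left child of 35.
Insert 9: 9 > 5 → go right; 9 < 35 → go left; 9 < 34 → go left. Place as left child of 34.
Insert 14: 14 > 5 → go right; 14 < 35 → go left; 14 < 34 → go left; 14 > 9 → go right. Place as right child of 9.
Insert 48: 48 > 5 → go right; 48 > 35 → go right. Place as right child of 35.
Insert 31: 31 > 5 → go right; 31 < 35 → go left; 31 < 34 → go left; 31 > 9 → go right; 31 > 14 → go right. Place as right child of 14.
Insert 1: 1 < 5 → go left. Place as left child of 5.
Insert 20: 20 > 5 → go right; 20 < 35 → go left; 20 < 34 → go left; 20 > 9 → go right; 20 > 14 → go right; 20 < 31 → go left. Place as left child of 31.
Insert 70: 70 > 5 → go right; 70 > 35 → go right; 70 > 48 → go right. Place as right child of 48.
Insert 54: 54 > 5 → go right; 54 > 35 → go right; 54 > 48 → go right; 54 < 70 → go left. Place as left child of 70.
Insert 58: 58 > 5 → go right; 58 > 35 → go right; 58 > 48 → go right; 58 < 70 → go left; 58 > 54 → go right. Place as right child of 54.
Insert 40: 40 > 5 → go right; 40 > 35 → go right; 40 < 48 → go left. Place as left child of 48.

1 20 31 14 9 34 40 58 54 70 48 35 5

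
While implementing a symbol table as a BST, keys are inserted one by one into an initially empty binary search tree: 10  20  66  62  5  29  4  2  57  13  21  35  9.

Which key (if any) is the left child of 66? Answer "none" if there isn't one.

Resulting structure (node: left, right):
  10: L=5, R=20
  20: L=13, R=66
  66: L=62, R=–
  62: L=29, R=–
  5: L=4, R=9
  29: L=21, R=57
  4: L=2, R=–
  2: L=–, R=–
  57: L=35, R=–
  13: L=–, R=–
  21: L=–, R=–
  35: L=–, R=–
  9: L=–, R=–

62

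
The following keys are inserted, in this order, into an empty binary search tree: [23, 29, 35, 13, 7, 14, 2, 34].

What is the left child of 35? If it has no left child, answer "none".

34

Insert 23: tree is empty, so 23 becomes the root.
Insert 29: 29 > 23 → go right. Place as right child of 23.
Insert 35: 35 > 23 → go right; 35 > 29 → go right. Place as right child of 29.
Insert 13: 13 < 23 → go left. Place as left child of 23.
Insert 7: 7 < 23 → go left; 7 < 13 → go left. Place as left child of 13.
Insert 14: 14 < 23 → go left; 14 > 13 → go right. Place as right child of 13.
Insert 2: 2 < 23 → go left; 2 < 13 → go left; 2 < 7 → go left. Place as left child of 7.
Insert 34: 34 > 23 → go right; 34 > 29 → go right; 34 < 35 → go left. Place as left child of 35.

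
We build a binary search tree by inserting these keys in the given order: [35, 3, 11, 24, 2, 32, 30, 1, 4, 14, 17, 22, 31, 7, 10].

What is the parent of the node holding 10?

Resulting structure (node: left, right):
  35: L=3, R=–
  3: L=2, R=11
  11: L=4, R=24
  24: L=14, R=32
  2: L=1, R=–
  32: L=30, R=–
  30: L=–, R=31
  1: L=–, R=–
  4: L=–, R=7
  14: L=–, R=17
  17: L=–, R=22
  22: L=–, R=–
  31: L=–, R=–
  7: L=–, R=10
  10: L=–, R=–

7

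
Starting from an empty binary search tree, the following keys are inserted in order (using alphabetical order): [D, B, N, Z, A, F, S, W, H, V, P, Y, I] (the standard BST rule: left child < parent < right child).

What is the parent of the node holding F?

D: root
B: left child of D (depth 1)
N: right child of D (depth 1)
Z: right child of N (depth 2)
A: left child of B (depth 2)
F: left child of N (depth 2)
S: left child of Z (depth 3)
W: right child of S (depth 4)
H: right child of F (depth 3)
V: left child of W (depth 5)
P: left child of S (depth 4)
Y: right child of W (depth 5)
I: right child of H (depth 4)

N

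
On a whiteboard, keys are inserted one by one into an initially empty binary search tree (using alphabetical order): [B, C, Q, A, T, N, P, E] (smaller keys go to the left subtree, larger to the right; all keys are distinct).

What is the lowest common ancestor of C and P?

C

Resulting structure (node: left, right):
  B: L=A, R=C
  C: L=–, R=Q
  Q: L=N, R=T
  A: L=–, R=–
  T: L=–, R=–
  N: L=E, R=P
  P: L=–, R=–
  E: L=–, R=–

Path to C: B → C
Path to P: B → C → Q → N → P
C lies on both paths and is an ancestor of the other node.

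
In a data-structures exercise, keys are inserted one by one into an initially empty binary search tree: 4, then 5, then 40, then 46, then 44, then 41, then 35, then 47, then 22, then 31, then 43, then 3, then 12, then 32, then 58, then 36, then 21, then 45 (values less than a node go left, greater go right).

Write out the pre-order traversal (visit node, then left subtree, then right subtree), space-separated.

4 3 5 40 35 22 12 21 31 32 36 46 44 41 43 45 47 58

Insert 4: tree is empty, so 4 becomes the root.
Insert 5: 5 > 4 → go right. Place as right child of 4.
Insert 40: 40 > 4 → go right; 40 > 5 → go right. Place as right child of 5.
Insert 46: 46 > 4 → go right; 46 > 5 → go right; 46 > 40 → go right. Place as right child of 40.
Insert 44: 44 > 4 → go right; 44 > 5 → go right; 44 > 40 → go right; 44 < 46 → go left. Place as left child of 46.
Insert 41: 41 > 4 → go right; 41 > 5 → go right; 41 > 40 → go right; 41 < 46 → go left; 41 < 44 → go left. Place as left child of 44.
Insert 35: 35 > 4 → go right; 35 > 5 → go right; 35 < 40 → go left. Place as left child of 40.
Insert 47: 47 > 4 → go right; 47 > 5 → go right; 47 > 40 → go right; 47 > 46 → go right. Place as right child of 46.
Insert 22: 22 > 4 → go right; 22 > 5 → go right; 22 < 40 → go left; 22 < 35 → go left. Place as left child of 35.
Insert 31: 31 > 4 → go right; 31 > 5 → go right; 31 < 40 → go left; 31 < 35 → go left; 31 > 22 → go right. Place as right child of 22.
Insert 43: 43 > 4 → go right; 43 > 5 → go right; 43 > 40 → go right; 43 < 46 → go left; 43 < 44 → go left; 43 > 41 → go right. Place as right child of 41.
Insert 3: 3 < 4 → go left. Place as left child of 4.
Insert 12: 12 > 4 → go right; 12 > 5 → go right; 12 < 40 → go left; 12 < 35 → go left; 12 < 22 → go left. Place as left child of 22.
Insert 32: 32 > 4 → go right; 32 > 5 → go right; 32 < 40 → go left; 32 < 35 → go left; 32 > 22 → go right; 32 > 31 → go right. Place as right child of 31.
Insert 58: 58 > 4 → go right; 58 > 5 → go right; 58 > 40 → go right; 58 > 46 → go right; 58 > 47 → go right. Place as right child of 47.
Insert 36: 36 > 4 → go right; 36 > 5 → go right; 36 < 40 → go left; 36 > 35 → go right. Place as right child of 35.
Insert 21: 21 > 4 → go right; 21 > 5 → go right; 21 < 40 → go left; 21 < 35 → go left; 21 < 22 → go left; 21 > 12 → go right. Place as right child of 12.
Insert 45: 45 > 4 → go right; 45 > 5 → go right; 45 > 40 → go right; 45 < 46 → go left; 45 > 44 → go right. Place as right child of 44.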